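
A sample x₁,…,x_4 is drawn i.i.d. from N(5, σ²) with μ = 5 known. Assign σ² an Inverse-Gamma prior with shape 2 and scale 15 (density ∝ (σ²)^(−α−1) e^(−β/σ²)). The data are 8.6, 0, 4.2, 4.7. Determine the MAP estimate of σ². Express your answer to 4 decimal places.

Sum of squared deviations about the known mean: SS = (8.6−5)² + (0−5)² + (4.2−5)² + (4.7−5)² = 38.69.
The Normal likelihood contributes (σ²)^(−n/2) exp(−SS/(2σ²)), so the posterior is Inverse-Gamma(α + n/2, β + SS/2) = Inverse-Gamma(4, 34.345).
The mode of Inverse-Gamma(a, b) is b/(a+1) = 34.345/5 ≈ 6.8690.

σ̂²_MAP = 6.8690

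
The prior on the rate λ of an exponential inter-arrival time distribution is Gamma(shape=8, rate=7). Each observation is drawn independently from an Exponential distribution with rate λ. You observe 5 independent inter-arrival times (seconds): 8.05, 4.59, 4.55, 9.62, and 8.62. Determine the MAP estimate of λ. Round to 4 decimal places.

The Exponential(rate=λ) likelihood is ∝ λ^n e^(−λΣtᵢ). Here n = 5 and Σtᵢ = 8.05 + 4.59 + 4.55 + 9.62 + 8.62 = 35.43.
Posterior ∝ λ^7e^(−7λ) · λ^5e^(−35.43λ) = λ^12e^(−42.43λ), i.e. Gamma(13, 42.43).
Mode = (a−1)/b = 12/42.43 ≈ 0.2828.

λ̂_MAP = 0.2828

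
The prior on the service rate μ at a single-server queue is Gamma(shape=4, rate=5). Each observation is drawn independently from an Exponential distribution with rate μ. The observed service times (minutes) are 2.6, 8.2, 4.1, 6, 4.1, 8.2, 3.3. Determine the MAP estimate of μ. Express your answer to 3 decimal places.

μ̂_MAP = 0.241

The Exponential(rate=μ) likelihood is ∝ μ^n e^(−μΣtᵢ). Here n = 7 and Σtᵢ = 2.6 + 8.2 + 4.1 + 6 + 4.1 + 8.2 + 3.3 = 36.5.
Posterior ∝ μ^3e^(−5μ) · μ^7e^(−36.5μ) = μ^10e^(−41.5μ), i.e. Gamma(11, 41.5).
Mode = (a−1)/b = 10/41.5 ≈ 0.241.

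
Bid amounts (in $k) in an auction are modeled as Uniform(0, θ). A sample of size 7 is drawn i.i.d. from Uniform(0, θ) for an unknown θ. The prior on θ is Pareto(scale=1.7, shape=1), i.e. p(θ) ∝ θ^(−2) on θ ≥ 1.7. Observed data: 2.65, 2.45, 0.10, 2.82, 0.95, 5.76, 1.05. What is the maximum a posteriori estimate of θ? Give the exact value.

θ̂_MAP = 5.76

The Uniform(0, θ) likelihood is θ^(−n) for θ ≥ max(xᵢ), zero otherwise. Here max(xᵢ) = 5.76.
Posterior ∝ θ^(−2) · θ^(−7) = θ^(−9) on θ ≥ max(1.7, 5.76) = 5.76.
This density is strictly decreasing in θ, so the posterior mode lies at the lower boundary of the support.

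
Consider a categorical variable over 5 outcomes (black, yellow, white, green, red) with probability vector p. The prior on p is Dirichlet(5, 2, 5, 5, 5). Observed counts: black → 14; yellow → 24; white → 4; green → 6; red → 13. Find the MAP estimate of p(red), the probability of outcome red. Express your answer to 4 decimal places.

MAP estimate of p(red) = 0.2179

The posterior is Dirichlet(αᵢ + nᵢ) = Dirichlet(19, 26, 9, 11, 18).
For a Dirichlet(a₁,…,a_K) with all aᵢ > 1, the mode has j-th component (aⱼ − 1)/(Σaᵢ − K).
Here Σaᵢ = 83 and K = 5, so p(red) = (18 − 1)/(83 − 5) = 17/78 ≈ 0.2179.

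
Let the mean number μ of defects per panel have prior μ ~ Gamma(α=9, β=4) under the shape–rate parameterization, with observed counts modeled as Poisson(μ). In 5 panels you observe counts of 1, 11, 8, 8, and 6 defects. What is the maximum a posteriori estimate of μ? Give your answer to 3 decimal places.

Σxᵢ = 1+11+8+8+6 = 34, with n = 5.
Posterior ∝ μ^8e^(−4μ) · μ^34e^(−5μ) = μ^42e^(−9μ), i.e. Gamma(shape=43, rate=9).
The mode of a Gamma(a, b) with a ≥ 1 (shape–rate) is (a−1)/b = 42/9 ≈ 4.667.

μ̂_MAP = 4.667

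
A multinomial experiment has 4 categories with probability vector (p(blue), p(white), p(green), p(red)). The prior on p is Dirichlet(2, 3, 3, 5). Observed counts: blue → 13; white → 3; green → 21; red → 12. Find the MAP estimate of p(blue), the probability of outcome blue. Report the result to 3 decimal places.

The posterior is Dirichlet(αᵢ + nᵢ) = Dirichlet(15, 6, 24, 17).
For a Dirichlet(a₁,…,a_K) with all aᵢ > 1, the mode has j-th component (aⱼ − 1)/(Σaᵢ − K).
Here Σaᵢ = 62 and K = 4, so p(blue) = (15 − 1)/(62 − 4) = 14/58 ≈ 0.241.

MAP estimate of p(blue) = 0.241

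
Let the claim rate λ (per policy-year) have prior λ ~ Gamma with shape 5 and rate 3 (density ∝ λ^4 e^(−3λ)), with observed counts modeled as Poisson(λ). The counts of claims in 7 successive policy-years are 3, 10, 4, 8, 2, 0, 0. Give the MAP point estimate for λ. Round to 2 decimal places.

Σxᵢ = 3+10+4+8+2+0+0 = 27, with n = 7.
Posterior ∝ λ^4e^(−3λ) · λ^27e^(−7λ) = λ^31e^(−10λ), i.e. Gamma(shape=32, rate=10).
The mode of a Gamma(a, b) with a ≥ 1 (shape–rate) is (a−1)/b = 31/10 ≈ 3.10.

λ̂_MAP = 3.10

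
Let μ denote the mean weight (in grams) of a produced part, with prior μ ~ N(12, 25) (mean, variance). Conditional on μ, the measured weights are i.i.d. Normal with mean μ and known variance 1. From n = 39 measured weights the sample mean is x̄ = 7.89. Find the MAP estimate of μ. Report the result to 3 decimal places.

μ̂_MAP = 7.894

n = 39, x̄ = 7.89.
For a Normal prior and Normal likelihood with known variance, the posterior is Normal; its mode equals its mean, the precision-weighted average.
Prior precision 1/σ₀² = 1/25 = 0.04; data precision n/σ² = 39/1 = 39.
μ̂ = (0.04·12 + 39·7.89) / (0.04 + 39) = 308.19/39.04 = 30819/3904 ≈ 7.894.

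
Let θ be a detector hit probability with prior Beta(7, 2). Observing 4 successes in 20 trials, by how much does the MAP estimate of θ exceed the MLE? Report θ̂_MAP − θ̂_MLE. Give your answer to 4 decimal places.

MAP − MLE = 0.1704

Posterior is Beta(11, 18); MAP = (11−1)/(29−2) = 10/27 ≈ 0.37037.
MLE ignores the prior: θ̂_MLE = k/n = 4/20 ≈ 0.20000.
Difference = 10/27 − 4/20 = 23/135 ≈ 0.1704.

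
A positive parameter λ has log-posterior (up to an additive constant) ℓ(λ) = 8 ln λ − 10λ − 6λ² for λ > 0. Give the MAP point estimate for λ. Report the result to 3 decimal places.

λ̂_MAP = 0.500

ℓ'(λ) = 8/λ − 10 − 12λ. Setting this to zero and multiplying by λ: 12λ² + 10λ − 8 = 0.
λ = (−10 + √(10² + 4·12·8)) / (2·12) = (−10 + √484) / 24 = (−10 + 22)/24 = 1/2.
ℓ''(λ) = −8/λ² − 12 < 0, confirming a maximum.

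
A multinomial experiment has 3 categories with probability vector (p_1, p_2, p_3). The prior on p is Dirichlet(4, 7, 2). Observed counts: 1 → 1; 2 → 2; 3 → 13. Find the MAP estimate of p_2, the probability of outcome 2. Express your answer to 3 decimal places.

MAP estimate: 0.308

The posterior is Dirichlet(αᵢ + nᵢ) = Dirichlet(5, 9, 15).
For a Dirichlet(a₁,…,a_K) with all aᵢ > 1, the mode has j-th component (aⱼ − 1)/(Σaᵢ − K).
Here Σaᵢ = 29 and K = 3, so p_2 = (9 − 1)/(29 − 3) = 8/26 ≈ 0.308.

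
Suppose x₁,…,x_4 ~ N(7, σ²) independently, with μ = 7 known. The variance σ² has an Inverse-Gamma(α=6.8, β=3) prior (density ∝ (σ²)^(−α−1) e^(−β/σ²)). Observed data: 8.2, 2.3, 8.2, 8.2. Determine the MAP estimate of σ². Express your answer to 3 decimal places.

Sum of squared deviations about the known mean: SS = (8.2−7)² + (2.3−7)² + (8.2−7)² + (8.2−7)² = 26.41.
The Normal likelihood contributes (σ²)^(−n/2) exp(−SS/(2σ²)), so the posterior is Inverse-Gamma(α + n/2, β + SS/2) = Inverse-Gamma(8.8, 16.205).
The mode of Inverse-Gamma(a, b) is b/(a+1) = 16.205/9.8 ≈ 1.654.

σ̂²_MAP = 1.654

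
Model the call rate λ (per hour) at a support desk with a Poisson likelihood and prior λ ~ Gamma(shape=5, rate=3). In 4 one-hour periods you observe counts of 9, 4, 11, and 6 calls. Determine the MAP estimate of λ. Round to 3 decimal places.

λ̂_MAP = 4.857

Σxᵢ = 9+4+11+6 = 30, with n = 4.
Posterior ∝ λ^4e^(−3λ) · λ^30e^(−4λ) = λ^34e^(−7λ), i.e. Gamma(shape=35, rate=7).
The mode of a Gamma(a, b) with a ≥ 1 (shape–rate) is (a−1)/b = 34/7 ≈ 4.857.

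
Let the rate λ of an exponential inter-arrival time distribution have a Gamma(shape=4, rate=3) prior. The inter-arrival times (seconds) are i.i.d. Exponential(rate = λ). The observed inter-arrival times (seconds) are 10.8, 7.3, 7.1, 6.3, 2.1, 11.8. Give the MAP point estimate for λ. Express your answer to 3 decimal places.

λ̂_MAP = 0.186

The Exponential(rate=λ) likelihood is ∝ λ^n e^(−λΣtᵢ). Here n = 6 and Σtᵢ = 10.8 + 7.3 + 7.1 + 6.3 + 2.1 + 11.8 = 45.4.
Posterior ∝ λ^3e^(−3λ) · λ^6e^(−45.4λ) = λ^9e^(−48.4λ), i.e. Gamma(10, 48.4).
Mode = (a−1)/b = 9/48.4 ≈ 0.186.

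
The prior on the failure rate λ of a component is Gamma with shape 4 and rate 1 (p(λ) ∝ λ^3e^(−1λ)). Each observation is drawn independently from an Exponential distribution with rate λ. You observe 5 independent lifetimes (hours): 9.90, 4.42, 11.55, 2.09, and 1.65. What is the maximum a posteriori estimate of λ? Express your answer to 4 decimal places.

The Exponential(rate=λ) likelihood is ∝ λ^n e^(−λΣtᵢ). Here n = 5 and Σtᵢ = 9.90 + 4.42 + 11.55 + 2.09 + 1.65 = 29.61.
Posterior ∝ λ^3e^(−1λ) · λ^5e^(−29.61λ) = λ^8e^(−30.61λ), i.e. Gamma(9, 30.61).
Mode = (a−1)/b = 8/30.61 ≈ 0.2614.

λ̂_MAP = 0.2614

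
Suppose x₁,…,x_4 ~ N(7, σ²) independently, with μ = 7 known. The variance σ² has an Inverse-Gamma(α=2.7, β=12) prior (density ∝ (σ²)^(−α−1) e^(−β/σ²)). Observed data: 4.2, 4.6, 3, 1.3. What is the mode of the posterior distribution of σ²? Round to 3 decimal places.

Sum of squared deviations about the known mean: SS = (4.2−7)² + (4.6−7)² + (3−7)² + (1.3−7)² = 62.09.
The Normal likelihood contributes (σ²)^(−n/2) exp(−SS/(2σ²)), so the posterior is Inverse-Gamma(α + n/2, β + SS/2) = Inverse-Gamma(4.7, 43.045).
The mode of Inverse-Gamma(a, b) is b/(a+1) = 43.045/5.7 ≈ 7.552.

σ̂²_MAP = 7.552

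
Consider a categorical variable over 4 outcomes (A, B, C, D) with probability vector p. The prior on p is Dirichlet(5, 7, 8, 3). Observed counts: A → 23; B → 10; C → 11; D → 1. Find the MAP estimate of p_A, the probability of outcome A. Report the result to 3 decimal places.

MAP estimate of p_A = 0.422

The posterior is Dirichlet(αᵢ + nᵢ) = Dirichlet(28, 17, 19, 4).
For a Dirichlet(a₁,…,a_K) with all aᵢ > 1, the mode has j-th component (aⱼ − 1)/(Σaᵢ − K).
Here Σaᵢ = 68 and K = 4, so p_A = (28 − 1)/(68 − 4) = 27/64 ≈ 0.422.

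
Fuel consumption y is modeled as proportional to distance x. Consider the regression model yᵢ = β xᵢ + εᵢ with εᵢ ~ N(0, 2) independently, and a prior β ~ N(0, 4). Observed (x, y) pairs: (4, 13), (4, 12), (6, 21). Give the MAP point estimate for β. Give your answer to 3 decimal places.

log p(β | y) = −Σ(yᵢ − βxᵢ)²/(2·2) − β²/(2·4) + const.
Setting the derivative to zero: Σxᵢ(yᵢ − βxᵢ)/2 − β/4 = 0, so β = Σxᵢyᵢ / (Σxᵢ² + σ²/τ²).
Σxᵢyᵢ = 4·13 + 4·12 + 6·21 = 226; Σxᵢ² = 68; σ²/τ² = 0.5.
β̂_MAP = 226 / (68 + 0.5) = 226/68.5 ≈ 3.299.

β̂_MAP = 3.299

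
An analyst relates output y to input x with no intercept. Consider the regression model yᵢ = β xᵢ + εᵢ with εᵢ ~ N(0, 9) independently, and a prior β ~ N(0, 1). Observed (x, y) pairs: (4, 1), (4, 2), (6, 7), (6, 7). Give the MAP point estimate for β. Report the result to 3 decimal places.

log p(β | y) = −Σ(yᵢ − βxᵢ)²/(2·9) − β²/(2·1) + const.
Setting the derivative to zero: Σxᵢ(yᵢ − βxᵢ)/9 − β/1 = 0, so β = Σxᵢyᵢ / (Σxᵢ² + σ²/τ²).
Σxᵢyᵢ = 4·1 + 4·2 + 6·7 + 6·7 = 96; Σxᵢ² = 104; σ²/τ² = 9.
β̂_MAP = 96 / (104 + 9) = 96/113 ≈ 0.850.

β̂_MAP = 0.850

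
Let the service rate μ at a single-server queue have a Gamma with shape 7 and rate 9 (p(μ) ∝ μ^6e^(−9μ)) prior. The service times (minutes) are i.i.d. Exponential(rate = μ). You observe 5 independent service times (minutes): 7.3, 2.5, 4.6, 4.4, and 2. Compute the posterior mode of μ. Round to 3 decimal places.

μ̂_MAP = 0.369

The Exponential(rate=μ) likelihood is ∝ μ^n e^(−μΣtᵢ). Here n = 5 and Σtᵢ = 7.3 + 2.5 + 4.6 + 4.4 + 2 = 20.8.
Posterior ∝ μ^6e^(−9μ) · μ^5e^(−20.8μ) = μ^11e^(−29.8μ), i.e. Gamma(12, 29.8).
Mode = (a−1)/b = 11/29.8 ≈ 0.369.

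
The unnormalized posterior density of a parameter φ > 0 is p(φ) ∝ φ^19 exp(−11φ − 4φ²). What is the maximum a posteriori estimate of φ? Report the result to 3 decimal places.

ℓ'(φ) = 19/φ − 11 − 8φ. Setting this to zero and multiplying by φ: 8φ² + 11φ − 19 = 0.
φ = (−11 + √(11² + 4·8·19)) / (2·8) = (−11 + √729) / 16 = (−11 + 27)/16 = 1.
ℓ''(φ) = −19/φ² − 8 < 0, confirming a maximum.

φ̂_MAP = 1.000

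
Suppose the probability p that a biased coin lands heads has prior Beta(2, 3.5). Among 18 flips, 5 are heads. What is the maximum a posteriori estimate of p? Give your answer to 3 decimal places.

p̂_MAP = 0.279

Prior: Beta(2, 3.5).
Data: 5 successes in 18 trials. The binomial likelihood contributes p^5(1−p)^13, so the posterior is Beta(2+5, 3.5+13) = Beta(7, 16.5).
For Beta(a, b) with a, b > 1 the mode is (a−1)/(a+b−2) = 6/21.5 ≈ 0.279.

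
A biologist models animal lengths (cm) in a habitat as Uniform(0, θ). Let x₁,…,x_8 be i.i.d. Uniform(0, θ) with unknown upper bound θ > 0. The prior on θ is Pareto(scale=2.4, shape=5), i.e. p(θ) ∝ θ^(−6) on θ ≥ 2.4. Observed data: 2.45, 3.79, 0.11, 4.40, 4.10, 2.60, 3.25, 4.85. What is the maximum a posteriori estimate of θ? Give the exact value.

θ̂_MAP = 4.85

The Uniform(0, θ) likelihood is θ^(−n) for θ ≥ max(xᵢ), zero otherwise. Here max(xᵢ) = 4.85.
Posterior ∝ θ^(−6) · θ^(−8) = θ^(−14) on θ ≥ max(2.4, 4.85) = 4.85.
This density is strictly decreasing in θ, so the posterior mode lies at the lower boundary of the support.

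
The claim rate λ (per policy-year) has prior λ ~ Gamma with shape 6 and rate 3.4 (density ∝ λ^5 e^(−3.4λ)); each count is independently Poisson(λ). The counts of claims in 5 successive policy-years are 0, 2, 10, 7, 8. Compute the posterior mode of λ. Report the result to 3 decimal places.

λ̂_MAP = 3.810

Σxᵢ = 0+2+10+7+8 = 27, with n = 5.
Posterior ∝ λ^5e^(−3.4λ) · λ^27e^(−5λ) = λ^32e^(−8.4λ), i.e. Gamma(shape=33, rate=8.4).
The mode of a Gamma(a, b) with a ≥ 1 (shape–rate) is (a−1)/b = 32/8.4 ≈ 3.810.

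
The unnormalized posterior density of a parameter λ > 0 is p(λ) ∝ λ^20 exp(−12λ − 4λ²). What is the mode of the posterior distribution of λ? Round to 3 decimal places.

λ̂_MAP = 1.000

ℓ'(λ) = 20/λ − 12 − 8λ. Setting this to zero and multiplying by λ: 8λ² + 12λ − 20 = 0.
λ = (−12 + √(12² + 4·8·20)) / (2·8) = (−12 + √784) / 16 = (−12 + 28)/16 = 1.
ℓ''(λ) = −20/λ² − 8 < 0, confirming a maximum.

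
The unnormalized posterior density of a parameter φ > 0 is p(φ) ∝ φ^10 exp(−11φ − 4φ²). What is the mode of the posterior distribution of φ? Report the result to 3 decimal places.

φ̂_MAP = 0.625

ℓ'(φ) = 10/φ − 11 − 8φ. Setting this to zero and multiplying by φ: 8φ² + 11φ − 10 = 0.
φ = (−11 + √(11² + 4·8·10)) / (2·8) = (−11 + √441) / 16 = (−11 + 21)/16 = 5/8.
ℓ''(φ) = −10/φ² − 8 < 0, confirming a maximum.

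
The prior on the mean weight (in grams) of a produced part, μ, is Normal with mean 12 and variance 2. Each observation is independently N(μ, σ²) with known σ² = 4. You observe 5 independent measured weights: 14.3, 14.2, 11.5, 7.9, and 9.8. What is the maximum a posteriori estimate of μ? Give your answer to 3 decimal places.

n = 5; x̄ = (14.3 + 14.2 + 11.5 + 7.9 + 9.8)/5 = 57.7/5 = 11.54.
For a Normal prior and Normal likelihood with known variance, the posterior is Normal; its mode equals its mean, the precision-weighted average.
Prior precision 1/σ₀² = 1/2 = 0.5; data precision n/σ² = 5/4 = 1.25.
μ̂ = (0.5·12 + 1.25·11.54) / (0.5 + 1.25) = 20.425/1.75 = 817/70 ≈ 11.671.

μ̂_MAP = 11.671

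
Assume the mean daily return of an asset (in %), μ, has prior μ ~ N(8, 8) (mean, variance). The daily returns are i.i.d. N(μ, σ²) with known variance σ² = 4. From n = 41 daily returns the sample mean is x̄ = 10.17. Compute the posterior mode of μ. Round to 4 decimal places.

n = 41, x̄ = 10.17.
For a Normal prior and Normal likelihood with known variance, the posterior is Normal; its mode equals its mean, the precision-weighted average.
Prior precision 1/σ₀² = 1/8 = 0.125; data precision n/σ² = 41/4 = 10.25.
μ̂ = (0.125·8 + 10.25·10.17) / (0.125 + 10.25) = 105.2425/10.375 = 42097/4150 ≈ 10.1439.

μ̂_MAP = 10.1439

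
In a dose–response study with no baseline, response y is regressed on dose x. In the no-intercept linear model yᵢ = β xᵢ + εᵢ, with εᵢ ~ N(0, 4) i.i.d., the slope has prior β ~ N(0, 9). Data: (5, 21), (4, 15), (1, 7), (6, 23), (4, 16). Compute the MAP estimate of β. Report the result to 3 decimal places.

log p(β | y) = −Σ(yᵢ − βxᵢ)²/(2·4) − β²/(2·9) + const.
Setting the derivative to zero: Σxᵢ(yᵢ − βxᵢ)/4 − β/9 = 0, so β = Σxᵢyᵢ / (Σxᵢ² + σ²/τ²).
Σxᵢyᵢ = 5·21 + 4·15 + 1·7 + 6·23 + 4·16 = 374; Σxᵢ² = 94; σ²/τ² = 4/9.
β̂_MAP = 374 / (94 + 4/9) = 374/(850/9) = 99/25 ≈ 3.960.

β̂_MAP = 3.960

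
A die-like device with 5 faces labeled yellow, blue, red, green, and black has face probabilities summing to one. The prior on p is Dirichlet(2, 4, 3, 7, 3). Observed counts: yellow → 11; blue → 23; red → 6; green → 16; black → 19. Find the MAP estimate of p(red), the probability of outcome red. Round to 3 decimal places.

MAP estimate of p(red) = 0.090

The posterior is Dirichlet(αᵢ + nᵢ) = Dirichlet(13, 27, 9, 23, 22).
For a Dirichlet(a₁,…,a_K) with all aᵢ > 1, the mode has j-th component (aⱼ − 1)/(Σaᵢ − K).
Here Σaᵢ = 94 and K = 5, so p(red) = (9 − 1)/(94 − 5) = 8/89 ≈ 0.090.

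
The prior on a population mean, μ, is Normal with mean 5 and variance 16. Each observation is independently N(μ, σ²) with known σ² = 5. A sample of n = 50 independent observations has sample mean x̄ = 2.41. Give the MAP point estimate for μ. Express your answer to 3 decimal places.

n = 50, x̄ = 2.41.
For a Normal prior and Normal likelihood with known variance, the posterior is Normal; its mode equals its mean, the precision-weighted average.
Prior precision 1/σ₀² = 1/16 = 0.0625; data precision n/σ² = 50/5 = 10.
μ̂ = (0.0625·5 + 10·2.41) / (0.0625 + 10) = 24.4125/10.0625 = 279/115 ≈ 2.426.

μ̂_MAP = 2.426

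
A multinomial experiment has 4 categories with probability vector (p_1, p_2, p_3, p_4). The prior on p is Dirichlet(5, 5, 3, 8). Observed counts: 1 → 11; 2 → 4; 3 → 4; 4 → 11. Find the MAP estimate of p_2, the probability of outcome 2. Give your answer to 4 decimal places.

The posterior is Dirichlet(αᵢ + nᵢ) = Dirichlet(16, 9, 7, 19).
For a Dirichlet(a₁,…,a_K) with all aᵢ > 1, the mode has j-th component (aⱼ − 1)/(Σaᵢ − K).
Here Σaᵢ = 51 and K = 4, so p_2 = (9 − 1)/(51 − 4) = 8/47 ≈ 0.1702.

MAP estimate: 0.1702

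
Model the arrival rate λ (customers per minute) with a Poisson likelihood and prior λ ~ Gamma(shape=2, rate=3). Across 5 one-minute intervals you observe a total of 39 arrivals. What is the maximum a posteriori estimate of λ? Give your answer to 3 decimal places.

Σxᵢ = 39, n = 5.
Posterior ∝ λe^(−3λ) · λ^39e^(−5λ) = λ^40e^(−8λ), i.e. Gamma(shape=41, rate=8).
The mode of a Gamma(a, b) with a ≥ 1 (shape–rate) is (a−1)/b = 40/8 ≈ 5.000.

λ̂_MAP = 5.000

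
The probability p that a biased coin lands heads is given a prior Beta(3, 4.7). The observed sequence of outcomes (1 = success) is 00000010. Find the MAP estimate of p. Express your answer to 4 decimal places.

p̂_MAP = 0.2190

Prior: Beta(3, 4.7).
Data: 1 success in 8 trials (from the sequence). The binomial likelihood contributes p(1−p)^7, so the posterior is Beta(3+1, 4.7+7) = Beta(4, 11.7).
For Beta(a, b) with a, b > 1 the mode is (a−1)/(a+b−2) = 3/13.7 ≈ 0.2190.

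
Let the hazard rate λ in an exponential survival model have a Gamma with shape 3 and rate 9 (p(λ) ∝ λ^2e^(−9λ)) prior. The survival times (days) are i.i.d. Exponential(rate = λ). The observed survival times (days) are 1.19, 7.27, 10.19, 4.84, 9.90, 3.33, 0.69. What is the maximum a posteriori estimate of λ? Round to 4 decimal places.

The Exponential(rate=λ) likelihood is ∝ λ^n e^(−λΣtᵢ). Here n = 7 and Σtᵢ = 1.19 + 7.27 + 10.19 + 4.84 + 9.90 + 3.33 + 0.69 = 37.41.
Posterior ∝ λ^2e^(−9λ) · λ^7e^(−37.41λ) = λ^9e^(−46.41λ), i.e. Gamma(10, 46.41).
Mode = (a−1)/b = 9/46.41 ≈ 0.1939.

λ̂_MAP = 0.1939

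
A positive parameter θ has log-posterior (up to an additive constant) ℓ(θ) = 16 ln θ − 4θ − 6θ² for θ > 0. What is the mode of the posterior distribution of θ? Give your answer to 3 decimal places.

θ̂_MAP = 1.000

ℓ'(θ) = 16/θ − 4 − 12θ. Setting this to zero and multiplying by θ: 12θ² + 4θ − 16 = 0.
θ = (−4 + √(4² + 4·12·16)) / (2·12) = (−4 + √784) / 24 = (−4 + 28)/24 = 1.
ℓ''(θ) = −16/θ² − 12 < 0, confirming a maximum.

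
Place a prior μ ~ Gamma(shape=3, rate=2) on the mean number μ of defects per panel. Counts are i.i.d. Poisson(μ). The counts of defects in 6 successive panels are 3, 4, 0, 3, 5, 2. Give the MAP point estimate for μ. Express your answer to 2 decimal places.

μ̂_MAP = 2.38

Σxᵢ = 3+4+0+3+5+2 = 17, with n = 6.
Posterior ∝ μ^2e^(−2μ) · μ^17e^(−6μ) = μ^19e^(−8μ), i.e. Gamma(shape=20, rate=8).
The mode of a Gamma(a, b) with a ≥ 1 (shape–rate) is (a−1)/b = 19/8 ≈ 2.38.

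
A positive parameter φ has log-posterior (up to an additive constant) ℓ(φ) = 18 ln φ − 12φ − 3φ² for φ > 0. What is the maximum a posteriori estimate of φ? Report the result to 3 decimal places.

ℓ'(φ) = 18/φ − 12 − 6φ. Setting this to zero and multiplying by φ: 6φ² + 12φ − 18 = 0.
φ = (−12 + √(12² + 4·6·18)) / (2·6) = (−12 + √576) / 12 = (−12 + 24)/12 = 1.
ℓ''(φ) = −18/φ² − 6 < 0, confirming a maximum.

φ̂_MAP = 1.000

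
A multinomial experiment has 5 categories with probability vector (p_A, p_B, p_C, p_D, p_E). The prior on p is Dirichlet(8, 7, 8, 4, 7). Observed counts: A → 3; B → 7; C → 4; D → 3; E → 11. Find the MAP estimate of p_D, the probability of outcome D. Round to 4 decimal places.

The posterior is Dirichlet(αᵢ + nᵢ) = Dirichlet(11, 14, 12, 7, 18).
For a Dirichlet(a₁,…,a_K) with all aᵢ > 1, the mode has j-th component (aⱼ − 1)/(Σaᵢ − K).
Here Σaᵢ = 62 and K = 5, so p_D = (7 − 1)/(62 − 5) = 6/57 ≈ 0.1053.

MAP estimate of p_D = 0.1053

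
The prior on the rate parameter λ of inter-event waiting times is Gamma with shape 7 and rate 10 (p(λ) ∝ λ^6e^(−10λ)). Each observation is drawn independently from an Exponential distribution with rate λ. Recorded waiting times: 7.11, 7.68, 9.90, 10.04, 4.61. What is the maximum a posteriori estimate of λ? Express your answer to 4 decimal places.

λ̂_MAP = 0.2229

The Exponential(rate=λ) likelihood is ∝ λ^n e^(−λΣtᵢ). Here n = 5 and Σtᵢ = 7.11 + 7.68 + 9.90 + 10.04 + 4.61 = 39.34.
Posterior ∝ λ^6e^(−10λ) · λ^5e^(−39.34λ) = λ^11e^(−49.34λ), i.e. Gamma(12, 49.34).
Mode = (a−1)/b = 11/49.34 ≈ 0.2229.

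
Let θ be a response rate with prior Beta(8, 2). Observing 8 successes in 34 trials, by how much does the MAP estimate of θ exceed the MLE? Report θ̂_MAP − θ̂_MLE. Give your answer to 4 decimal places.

MAP − MLE = 0.1218

Posterior is Beta(16, 28); MAP = (16−1)/(44−2) = 15/42 ≈ 0.35714.
MLE ignores the prior: θ̂_MLE = k/n = 8/34 ≈ 0.23529.
Difference = 15/42 − 8/34 = 29/238 ≈ 0.1218.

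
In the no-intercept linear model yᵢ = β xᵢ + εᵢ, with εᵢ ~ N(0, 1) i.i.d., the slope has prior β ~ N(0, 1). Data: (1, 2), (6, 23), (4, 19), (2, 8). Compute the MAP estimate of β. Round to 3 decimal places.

log p(β | y) = −Σ(yᵢ − βxᵢ)²/(2·1) − β²/(2·1) + const.
Setting the derivative to zero: Σxᵢ(yᵢ − βxᵢ)/1 − β/1 = 0, so β = Σxᵢyᵢ / (Σxᵢ² + σ²/τ²).
Σxᵢyᵢ = 1·2 + 6·23 + 4·19 + 2·8 = 232; Σxᵢ² = 57; σ²/τ² = 1.
β̂_MAP = 232 / (57 + 1) = 232/58 ≈ 4.000.

β̂_MAP = 4.000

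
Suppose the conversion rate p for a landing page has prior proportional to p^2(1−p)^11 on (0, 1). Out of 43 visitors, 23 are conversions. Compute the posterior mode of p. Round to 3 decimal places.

p̂_MAP = 0.446

The prior density ∝ p^2(1−p)^11 is the kernel of Beta(3, 12).
Data: 23 successes in 43 trials. The binomial likelihood contributes p^23(1−p)^20, so the posterior is Beta(3+23, 12+20) = Beta(26, 32).
For Beta(a, b) with a, b > 1 the mode is (a−1)/(a+b−2) = 25/56 ≈ 0.446.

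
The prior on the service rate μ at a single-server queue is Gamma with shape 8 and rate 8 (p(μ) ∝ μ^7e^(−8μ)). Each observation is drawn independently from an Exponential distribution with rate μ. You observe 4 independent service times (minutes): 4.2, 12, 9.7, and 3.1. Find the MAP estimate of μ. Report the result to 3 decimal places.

The Exponential(rate=μ) likelihood is ∝ μ^n e^(−μΣtᵢ). Here n = 4 and Σtᵢ = 4.2 + 12 + 9.7 + 3.1 = 29.
Posterior ∝ μ^7e^(−8μ) · μ^4e^(−29μ) = μ^11e^(−37μ), i.e. Gamma(12, 37).
Mode = (a−1)/b = 11/37 ≈ 0.297.

μ̂_MAP = 0.297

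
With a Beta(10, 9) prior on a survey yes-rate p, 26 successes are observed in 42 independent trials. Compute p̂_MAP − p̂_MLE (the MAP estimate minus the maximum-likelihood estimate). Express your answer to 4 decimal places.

MAP − MLE = -0.0258

Posterior is Beta(36, 25); MAP = (36−1)/(61−2) = 35/59 ≈ 0.59322.
MLE ignores the prior: p̂_MLE = k/n = 26/42 ≈ 0.61905.
Difference = 35/59 − 26/42 = -32/1239 ≈ -0.0258.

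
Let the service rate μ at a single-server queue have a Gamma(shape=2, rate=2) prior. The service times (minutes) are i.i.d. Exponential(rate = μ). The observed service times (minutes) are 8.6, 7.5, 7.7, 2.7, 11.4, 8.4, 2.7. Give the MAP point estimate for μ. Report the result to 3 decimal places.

The Exponential(rate=μ) likelihood is ∝ μ^n e^(−μΣtᵢ). Here n = 7 and Σtᵢ = 8.6 + 7.5 + 7.7 + 2.7 + 11.4 + 8.4 + 2.7 = 49.
Posterior ∝ μe^(−2μ) · μ^7e^(−49μ) = μ^8e^(−51μ), i.e. Gamma(9, 51).
Mode = (a−1)/b = 8/51 ≈ 0.157.

μ̂_MAP = 0.157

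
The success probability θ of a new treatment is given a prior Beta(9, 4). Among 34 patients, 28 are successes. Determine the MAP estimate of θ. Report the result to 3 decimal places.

Prior: Beta(9, 4).
Data: 28 successes in 34 trials. The binomial likelihood contributes θ^28(1−θ)^6, so the posterior is Beta(9+28, 4+6) = Beta(37, 10).
For Beta(a, b) with a, b > 1 the mode is (a−1)/(a+b−2) = 36/45 ≈ 0.800.

θ̂_MAP = 0.800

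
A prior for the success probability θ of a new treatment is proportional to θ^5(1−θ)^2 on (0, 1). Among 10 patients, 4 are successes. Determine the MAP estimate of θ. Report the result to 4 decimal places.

The prior density ∝ θ^5(1−θ)^2 is the kernel of Beta(6, 3).
Data: 4 successes in 10 trials. The binomial likelihood contributes θ^4(1−θ)^6, so the posterior is Beta(6+4, 3+6) = Beta(10, 9).
For Beta(a, b) with a, b > 1 the mode is (a−1)/(a+b−2) = 9/17 ≈ 0.5294.

θ̂_MAP = 0.5294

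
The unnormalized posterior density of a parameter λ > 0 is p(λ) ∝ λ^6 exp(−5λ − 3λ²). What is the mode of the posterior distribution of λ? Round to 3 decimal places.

λ̂_MAP = 0.667

ℓ'(λ) = 6/λ − 5 − 6λ. Setting this to zero and multiplying by λ: 6λ² + 5λ − 6 = 0.
λ = (−5 + √(5² + 4·6·6)) / (2·6) = (−5 + √169) / 12 = (−5 + 13)/12 = 2/3.
ℓ''(λ) = −6/λ² − 6 < 0, confirming a maximum.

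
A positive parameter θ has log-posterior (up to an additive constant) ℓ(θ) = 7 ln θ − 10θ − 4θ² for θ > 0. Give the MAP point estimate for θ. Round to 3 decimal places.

θ̂_MAP = 0.500

ℓ'(θ) = 7/θ − 10 − 8θ. Setting this to zero and multiplying by θ: 8θ² + 10θ − 7 = 0.
θ = (−10 + √(10² + 4·8·7)) / (2·8) = (−10 + √324) / 16 = (−10 + 18)/16 = 1/2.
ℓ''(θ) = −7/θ² − 8 < 0, confirming a maximum.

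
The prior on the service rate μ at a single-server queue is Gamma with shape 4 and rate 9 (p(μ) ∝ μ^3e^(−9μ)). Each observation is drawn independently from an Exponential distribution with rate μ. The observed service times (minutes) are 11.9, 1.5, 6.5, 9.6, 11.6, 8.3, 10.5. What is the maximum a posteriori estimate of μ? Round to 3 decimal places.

The Exponential(rate=μ) likelihood is ∝ μ^n e^(−μΣtᵢ). Here n = 7 and Σtᵢ = 11.9 + 1.5 + 6.5 + 9.6 + 11.6 + 8.3 + 10.5 = 59.9.
Posterior ∝ μ^3e^(−9μ) · μ^7e^(−59.9μ) = μ^10e^(−68.9μ), i.e. Gamma(11, 68.9).
Mode = (a−1)/b = 10/68.9 ≈ 0.145.

μ̂_MAP = 0.145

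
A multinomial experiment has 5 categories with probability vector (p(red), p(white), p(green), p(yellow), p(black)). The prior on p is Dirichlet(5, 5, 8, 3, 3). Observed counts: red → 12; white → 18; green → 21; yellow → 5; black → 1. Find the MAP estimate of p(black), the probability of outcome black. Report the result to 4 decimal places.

MAP estimate of p(black) = 0.0395

The posterior is Dirichlet(αᵢ + nᵢ) = Dirichlet(17, 23, 29, 8, 4).
For a Dirichlet(a₁,…,a_K) with all aᵢ > 1, the mode has j-th component (aⱼ − 1)/(Σaᵢ − K).
Here Σaᵢ = 81 and K = 5, so p(black) = (4 − 1)/(81 − 5) = 3/76 ≈ 0.0395.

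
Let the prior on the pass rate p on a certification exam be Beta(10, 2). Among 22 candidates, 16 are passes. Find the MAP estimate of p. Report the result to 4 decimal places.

p̂_MAP = 0.7813

Prior: Beta(10, 2).
Data: 16 successes in 22 trials. The binomial likelihood contributes p^16(1−p)^6, so the posterior is Beta(10+16, 2+6) = Beta(26, 8).
For Beta(a, b) with a, b > 1 the mode is (a−1)/(a+b−2) = 25/32 ≈ 0.7813.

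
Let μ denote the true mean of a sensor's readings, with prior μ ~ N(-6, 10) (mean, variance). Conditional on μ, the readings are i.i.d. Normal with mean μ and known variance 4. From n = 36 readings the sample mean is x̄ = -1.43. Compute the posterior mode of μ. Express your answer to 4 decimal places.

μ̂_MAP = -1.4802

n = 36, x̄ = -1.43.
For a Normal prior and Normal likelihood with known variance, the posterior is Normal; its mode equals its mean, the precision-weighted average.
Prior precision 1/σ₀² = 1/10 = 0.1; data precision n/σ² = 36/4 = 9.
μ̂ = (0.1·(-6) + 9·(-1.43)) / (0.1 + 9) = (-13.47)/9.1 = -1347/910 ≈ -1.4802.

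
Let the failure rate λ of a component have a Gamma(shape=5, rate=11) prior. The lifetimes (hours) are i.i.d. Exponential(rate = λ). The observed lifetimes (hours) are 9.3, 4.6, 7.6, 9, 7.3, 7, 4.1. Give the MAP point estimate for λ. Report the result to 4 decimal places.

The Exponential(rate=λ) likelihood is ∝ λ^n e^(−λΣtᵢ). Here n = 7 and Σtᵢ = 9.3 + 4.6 + 7.6 + 9 + 7.3 + 7 + 4.1 = 48.9.
Posterior ∝ λ^4e^(−11λ) · λ^7e^(−48.9λ) = λ^11e^(−59.9λ), i.e. Gamma(12, 59.9).
Mode = (a−1)/b = 11/59.9 ≈ 0.1836.

λ̂_MAP = 0.1836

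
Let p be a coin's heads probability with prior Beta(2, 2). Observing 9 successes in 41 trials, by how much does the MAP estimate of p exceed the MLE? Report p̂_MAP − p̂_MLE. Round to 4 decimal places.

Posterior is Beta(11, 34); MAP = (11−1)/(45−2) = 10/43 ≈ 0.23256.
MLE ignores the prior: p̂_MLE = k/n = 9/41 ≈ 0.21951.
Difference = 10/43 − 9/41 = 23/1763 ≈ 0.0130.

MAP − MLE = 0.0130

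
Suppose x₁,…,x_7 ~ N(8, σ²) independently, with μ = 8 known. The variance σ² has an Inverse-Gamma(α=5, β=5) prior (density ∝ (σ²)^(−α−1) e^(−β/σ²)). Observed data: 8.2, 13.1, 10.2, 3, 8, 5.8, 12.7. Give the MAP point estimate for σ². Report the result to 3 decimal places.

σ̂²_MAP = 4.885

Sum of squared deviations about the known mean: SS = (8.2−8)² + (13.1−8)² + (10.2−8)² + (3−8)² + (8−8)² + (5.8−8)² + (12.7−8)² = 82.82.
The Normal likelihood contributes (σ²)^(−n/2) exp(−SS/(2σ²)), so the posterior is Inverse-Gamma(α + n/2, β + SS/2) = Inverse-Gamma(8.5, 46.41).
The mode of Inverse-Gamma(a, b) is b/(a+1) = 46.41/9.5 ≈ 4.885.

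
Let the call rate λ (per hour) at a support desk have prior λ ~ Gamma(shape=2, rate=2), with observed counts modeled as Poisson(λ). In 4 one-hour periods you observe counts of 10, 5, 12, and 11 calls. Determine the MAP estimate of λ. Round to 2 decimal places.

λ̂_MAP = 6.50

Σxᵢ = 10+5+12+11 = 38, with n = 4.
Posterior ∝ λe^(−2λ) · λ^38e^(−4λ) = λ^39e^(−6λ), i.e. Gamma(shape=40, rate=6).
The mode of a Gamma(a, b) with a ≥ 1 (shape–rate) is (a−1)/b = 39/6 ≈ 6.50.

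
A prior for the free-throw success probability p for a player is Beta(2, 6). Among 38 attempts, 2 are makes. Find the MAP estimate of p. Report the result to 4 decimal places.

Prior: Beta(2, 6).
Data: 2 successes in 38 trials. The binomial likelihood contributes p^2(1−p)^36, so the posterior is Beta(2+2, 6+36) = Beta(4, 42).
For Beta(a, b) with a, b > 1 the mode is (a−1)/(a+b−2) = 3/44 ≈ 0.0682.

p̂_MAP = 0.0682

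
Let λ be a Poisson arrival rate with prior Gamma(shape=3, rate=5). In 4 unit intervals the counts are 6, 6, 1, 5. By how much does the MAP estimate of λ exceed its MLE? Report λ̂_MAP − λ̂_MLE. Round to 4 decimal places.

Σxᵢ = 18. Posterior is Gamma(21, 9); MAP = (21−1)/9 = 20/9 ≈ 2.22222.
MLE = x̄ = 18/4 ≈ 4.50000.
Difference = 20/9 − 18/4 = -41/18 ≈ -2.2778.

MAP − MLE = -2.2778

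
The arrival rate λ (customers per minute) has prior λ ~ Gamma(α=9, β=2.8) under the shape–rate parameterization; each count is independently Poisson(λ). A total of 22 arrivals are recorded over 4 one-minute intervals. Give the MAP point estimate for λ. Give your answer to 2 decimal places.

λ̂_MAP = 4.41

Σxᵢ = 22, n = 4.
Posterior ∝ λ^8e^(−2.8λ) · λ^22e^(−4λ) = λ^30e^(−6.8λ), i.e. Gamma(shape=31, rate=6.8).
The mode of a Gamma(a, b) with a ≥ 1 (shape–rate) is (a−1)/b = 30/6.8 ≈ 4.41.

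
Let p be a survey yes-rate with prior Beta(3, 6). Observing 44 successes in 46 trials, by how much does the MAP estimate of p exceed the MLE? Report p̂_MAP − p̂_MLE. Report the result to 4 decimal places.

MAP − MLE = -0.0886

Posterior is Beta(47, 8); MAP = (47−1)/(55−2) = 46/53 ≈ 0.86792.
MLE ignores the prior: p̂_MLE = k/n = 44/46 ≈ 0.95652.
Difference = 46/53 − 44/46 = -108/1219 ≈ -0.0886.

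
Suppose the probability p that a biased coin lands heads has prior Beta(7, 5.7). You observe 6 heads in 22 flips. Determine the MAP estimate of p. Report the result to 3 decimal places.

Prior: Beta(7, 5.7).
Data: 6 successes in 22 trials. The binomial likelihood contributes p^6(1−p)^16, so the posterior is Beta(7+6, 5.7+16) = Beta(13, 21.7).
For Beta(a, b) with a, b > 1 the mode is (a−1)/(a+b−2) = 12/32.7 ≈ 0.367.

p̂_MAP = 0.367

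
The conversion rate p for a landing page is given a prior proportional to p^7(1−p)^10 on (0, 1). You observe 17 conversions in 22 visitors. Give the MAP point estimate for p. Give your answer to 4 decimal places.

The prior density ∝ p^7(1−p)^10 is the kernel of Beta(8, 11).
Data: 17 successes in 22 trials. The binomial likelihood contributes p^17(1−p)^5, so the posterior is Beta(8+17, 11+5) = Beta(25, 16).
For Beta(a, b) with a, b > 1 the mode is (a−1)/(a+b−2) = 24/39 ≈ 0.6154.

p̂_MAP = 0.6154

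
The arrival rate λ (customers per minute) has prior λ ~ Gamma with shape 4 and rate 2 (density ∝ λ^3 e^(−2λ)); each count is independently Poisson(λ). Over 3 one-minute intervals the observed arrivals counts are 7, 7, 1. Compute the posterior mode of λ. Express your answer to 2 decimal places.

Σxᵢ = 7+7+1 = 15, with n = 3.
Posterior ∝ λ^3e^(−2λ) · λ^15e^(−3λ) = λ^18e^(−5λ), i.e. Gamma(shape=19, rate=5).
The mode of a Gamma(a, b) with a ≥ 1 (shape–rate) is (a−1)/b = 18/5 ≈ 3.60.

λ̂_MAP = 3.60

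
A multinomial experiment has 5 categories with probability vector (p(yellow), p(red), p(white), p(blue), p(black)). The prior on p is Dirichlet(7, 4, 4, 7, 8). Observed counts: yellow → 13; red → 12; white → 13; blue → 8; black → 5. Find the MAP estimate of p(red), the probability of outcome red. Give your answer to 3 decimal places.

The posterior is Dirichlet(αᵢ + nᵢ) = Dirichlet(20, 16, 17, 15, 13).
For a Dirichlet(a₁,…,a_K) with all aᵢ > 1, the mode has j-th component (aⱼ − 1)/(Σaᵢ − K).
Here Σaᵢ = 81 and K = 5, so p(red) = (16 − 1)/(81 − 5) = 15/76 ≈ 0.197.

MAP estimate of p(red) = 0.197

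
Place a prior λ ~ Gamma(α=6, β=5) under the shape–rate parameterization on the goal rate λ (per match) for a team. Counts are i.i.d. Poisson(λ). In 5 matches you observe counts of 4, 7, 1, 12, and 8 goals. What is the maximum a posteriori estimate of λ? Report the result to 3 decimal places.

Σxᵢ = 4+7+1+12+8 = 32, with n = 5.
Posterior ∝ λ^5e^(−5λ) · λ^32e^(−5λ) = λ^37e^(−10λ), i.e. Gamma(shape=38, rate=10).
The mode of a Gamma(a, b) with a ≥ 1 (shape–rate) is (a−1)/b = 37/10 ≈ 3.700.

λ̂_MAP = 3.700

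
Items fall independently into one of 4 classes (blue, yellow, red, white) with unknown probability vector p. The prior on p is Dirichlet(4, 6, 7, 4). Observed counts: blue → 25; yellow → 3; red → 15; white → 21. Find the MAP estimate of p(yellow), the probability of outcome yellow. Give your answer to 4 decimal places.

The posterior is Dirichlet(αᵢ + nᵢ) = Dirichlet(29, 9, 22, 25).
For a Dirichlet(a₁,…,a_K) with all aᵢ > 1, the mode has j-th component (aⱼ − 1)/(Σaᵢ − K).
Here Σaᵢ = 85 and K = 4, so p(yellow) = (9 − 1)/(85 − 4) = 8/81 ≈ 0.0988.

MAP estimate of p(yellow) = 0.0988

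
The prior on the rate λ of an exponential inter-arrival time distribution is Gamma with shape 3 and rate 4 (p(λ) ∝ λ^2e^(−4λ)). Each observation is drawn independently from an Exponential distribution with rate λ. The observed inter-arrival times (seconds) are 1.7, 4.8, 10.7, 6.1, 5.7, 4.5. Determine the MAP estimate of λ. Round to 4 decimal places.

λ̂_MAP = 0.2133

The Exponential(rate=λ) likelihood is ∝ λ^n e^(−λΣtᵢ). Here n = 6 and Σtᵢ = 1.7 + 4.8 + 10.7 + 6.1 + 5.7 + 4.5 = 33.5.
Posterior ∝ λ^2e^(−4λ) · λ^6e^(−33.5λ) = λ^8e^(−37.5λ), i.e. Gamma(9, 37.5).
Mode = (a−1)/b = 8/37.5 ≈ 0.2133.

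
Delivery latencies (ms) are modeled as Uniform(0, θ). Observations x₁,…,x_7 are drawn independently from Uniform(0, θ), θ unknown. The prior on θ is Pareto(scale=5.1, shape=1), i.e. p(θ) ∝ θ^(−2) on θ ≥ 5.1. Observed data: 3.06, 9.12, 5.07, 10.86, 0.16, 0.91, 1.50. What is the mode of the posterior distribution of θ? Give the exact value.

θ̂_MAP = 10.86

The Uniform(0, θ) likelihood is θ^(−n) for θ ≥ max(xᵢ), zero otherwise. Here max(xᵢ) = 10.86.
Posterior ∝ θ^(−2) · θ^(−7) = θ^(−9) on θ ≥ max(5.1, 10.86) = 10.86.
This density is strictly decreasing in θ, so the posterior mode lies at the lower boundary of the support.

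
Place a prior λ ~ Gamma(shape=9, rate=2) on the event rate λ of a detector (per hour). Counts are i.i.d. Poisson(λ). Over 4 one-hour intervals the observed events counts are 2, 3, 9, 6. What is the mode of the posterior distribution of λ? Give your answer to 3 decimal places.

λ̂_MAP = 4.667

Σxᵢ = 2+3+9+6 = 20, with n = 4.
Posterior ∝ λ^8e^(−2λ) · λ^20e^(−4λ) = λ^28e^(−6λ), i.e. Gamma(shape=29, rate=6).
The mode of a Gamma(a, b) with a ≥ 1 (shape–rate) is (a−1)/b = 28/6 ≈ 4.667.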